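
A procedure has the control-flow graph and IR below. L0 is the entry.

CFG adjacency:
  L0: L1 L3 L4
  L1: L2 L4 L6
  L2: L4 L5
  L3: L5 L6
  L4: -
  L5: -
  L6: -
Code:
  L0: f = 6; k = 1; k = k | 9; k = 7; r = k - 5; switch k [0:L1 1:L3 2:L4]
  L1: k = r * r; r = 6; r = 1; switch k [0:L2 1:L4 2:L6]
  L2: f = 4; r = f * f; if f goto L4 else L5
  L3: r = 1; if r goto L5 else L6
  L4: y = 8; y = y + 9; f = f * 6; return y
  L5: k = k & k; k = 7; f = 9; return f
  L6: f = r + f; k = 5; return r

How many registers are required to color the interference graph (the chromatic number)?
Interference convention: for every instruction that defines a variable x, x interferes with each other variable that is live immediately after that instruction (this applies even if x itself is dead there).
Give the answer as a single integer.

Answer: 3

Analysis:
Per-block:
  L0 def {f,k,r} use ∅
  L1 def {k,r} use {r}
  L2 def {f,r} use ∅
  L3 def {r} use ∅
  L4 def {f,y} use {f}
  L5 def {f,k} use {k}
  L6 def {f,k} use {f,r}

Live sets:
  live L0: ∅→{f,k,r}
  live L1: {f,r}→{f,k,r}
  live L2: {k}→{f,k}
  live L3: {f,k}→{f,k,r}
  live L4: {f}→∅
  live L5: {k}→∅
  live L6: {f,r}→∅

Conflict graph:
  f — {k,r,y}
  k — {f,r}
  r — {f,k}
  y — {f}

Colouring:
  {f,k,r} pairwise interfere (3-clique) ⇒ χ ≥ 3
  assign f→c0 k→c1 r→c2 y→c1 — no edge inside a register ⇒ χ ≤ 3
  χ = 3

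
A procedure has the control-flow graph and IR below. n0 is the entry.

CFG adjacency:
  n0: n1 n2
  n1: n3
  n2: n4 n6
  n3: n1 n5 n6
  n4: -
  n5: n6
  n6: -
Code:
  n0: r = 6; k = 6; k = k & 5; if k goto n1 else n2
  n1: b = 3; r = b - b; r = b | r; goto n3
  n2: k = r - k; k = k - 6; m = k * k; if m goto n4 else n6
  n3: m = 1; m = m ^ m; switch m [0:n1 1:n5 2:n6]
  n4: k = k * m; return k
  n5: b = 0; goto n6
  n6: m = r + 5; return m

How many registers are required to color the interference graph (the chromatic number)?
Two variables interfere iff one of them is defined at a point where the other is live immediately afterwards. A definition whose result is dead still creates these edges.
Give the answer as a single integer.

def/use:
  n0: def={k,r} ue=∅
  n1: def={b,r} ue=∅
  n2: def={k,m} ue={k,r}
  n3: def={m} ue=∅
  n4: def={k} ue={k,m}
  n5: def={b} ue=∅
  n6: def={m} ue={r}

Liveness:
  live n0: ∅→{k,r}
  live n1: ∅→{r}
  live n2: {k,r}→{k,m,r}
  live n3: {r}→{r}
  live n4: {k,m}→∅
  live n5: {r}→{r}
  live n6: {r}→∅

Interference:
  b↔{r}
  k↔{m,r}
  m↔{k,r}
  r↔{b,k,m}

Registers:
  clique {k,m,r} ⇒ need ≥ 3
  3-colouring: c0={r}  c1={b,k}  c2={m}
  χ = 3

Answer: 3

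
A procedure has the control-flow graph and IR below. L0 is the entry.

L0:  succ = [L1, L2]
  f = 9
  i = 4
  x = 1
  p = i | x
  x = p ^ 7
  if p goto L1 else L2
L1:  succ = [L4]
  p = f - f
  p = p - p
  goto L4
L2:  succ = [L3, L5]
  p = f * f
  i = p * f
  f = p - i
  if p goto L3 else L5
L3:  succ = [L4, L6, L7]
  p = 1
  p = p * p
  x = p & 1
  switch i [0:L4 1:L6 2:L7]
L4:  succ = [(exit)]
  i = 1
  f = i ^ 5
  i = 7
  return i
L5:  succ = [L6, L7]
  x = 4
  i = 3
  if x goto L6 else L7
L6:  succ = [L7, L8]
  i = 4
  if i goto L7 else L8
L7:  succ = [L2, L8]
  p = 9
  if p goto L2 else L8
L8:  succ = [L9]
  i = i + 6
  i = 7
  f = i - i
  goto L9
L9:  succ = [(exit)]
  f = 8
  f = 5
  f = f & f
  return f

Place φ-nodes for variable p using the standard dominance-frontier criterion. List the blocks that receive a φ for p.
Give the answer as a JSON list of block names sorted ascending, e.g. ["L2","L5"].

idom tree: L1←L0 L2←L0 L3←L2 L4←L0 L5←L2 L6←L2 L7←L2 L8←L2 L9←L8
Dom at joins:
  L2: preds {L0,L7}: {L0} ∩ {L0,L2,L7} = {L0}; idom=L0
  L4: preds {L1,L3}: {L0,L1} ∩ {L0,L2,L3} = {L0}; idom=L0
  L6: preds {L3,L5}: {L0,L2,L3} ∩ {L0,L2,L5} = {L0,L2}; idom=L2
  L7: preds {L3,L5,L6}: {L0,L2,L3} ∩ {L0,L2,L5} ∩ {L0,L2,L6} = {L0,L2}; idom=L2
  L8: preds {L6,L7}: {L0,L2,L6} ∩ {L0,L2,L7} = {L0,L2}; idom=L2

Frontier:
  L2←L0: walk · to L0
  L2←L7: walk L7→L2 to L0
  L4←L1: walk L1 to L0
  L4←L3: walk L3→L2 to L0
  L6←L3: walk L3 to L2
  L6←L5: walk L5 to L2
  L7←L3: walk L3 to L2
  L7←L5: walk L5 to L2
  L7←L6: walk L6 to L2
  L8←L6: walk L6 to L2
  L8←L7: walk L7 to L2
  L0 → ∅
  L1 → {L4}
  L2 → {L2,L4}
  L3 → {L4,L6,L7}
  L4 → ∅
  L5 → {L6,L7}
  L6 → {L7,L8}
  L7 → {L2,L8}
  L8 → ∅
  L9 → ∅

φ for p: defs {L0,L1,L2,L3,L7}
  DF⁺ = {L2,L4,L6,L7,L8}

Answer: ["L2", "L4", "L6", "L7", "L8"]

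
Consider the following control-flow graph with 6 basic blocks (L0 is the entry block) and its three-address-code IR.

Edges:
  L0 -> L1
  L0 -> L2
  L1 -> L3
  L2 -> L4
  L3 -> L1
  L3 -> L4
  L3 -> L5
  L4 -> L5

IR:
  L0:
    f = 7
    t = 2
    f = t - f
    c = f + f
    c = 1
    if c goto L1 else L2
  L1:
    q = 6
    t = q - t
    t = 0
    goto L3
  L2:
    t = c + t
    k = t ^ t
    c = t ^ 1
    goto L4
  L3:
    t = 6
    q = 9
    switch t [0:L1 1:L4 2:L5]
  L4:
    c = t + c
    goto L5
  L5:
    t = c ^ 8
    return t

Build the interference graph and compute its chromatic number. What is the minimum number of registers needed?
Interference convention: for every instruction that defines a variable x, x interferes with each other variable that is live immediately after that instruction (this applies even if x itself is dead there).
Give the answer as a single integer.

Per-block:
  L0: def={c,f,t} ue=∅
  L1: def={q,t} ue={t}
  L2: def={c,k,t} ue={c,t}
  L3: def={q,t} ue=∅
  L4: def={c} ue={c,t}
  L5: def={t} ue={c}

Backward fixpoint:
  live L0: ∅→{c,t}
  live L1: {c,t}→{c}
  live L2: {c,t}→{c,t}
  live L3: {c}→{c,t}
  live L4: {c,t}→{c}
  live L5: {c}→∅

Interfere edges:
  c: {q,t}
  f: {t}
  k: {t}
  q: {c,t}
  t: {c,f,k,q}

Registers:
  lower bound: {c,q,t} mutually conflict ⇒ χ ≥ 3
  assign c→R1 f→R1 k→R1 q→R2 t→R0 — no edge inside a register ⇒ χ ≤ 3
  χ = 3

Answer: 3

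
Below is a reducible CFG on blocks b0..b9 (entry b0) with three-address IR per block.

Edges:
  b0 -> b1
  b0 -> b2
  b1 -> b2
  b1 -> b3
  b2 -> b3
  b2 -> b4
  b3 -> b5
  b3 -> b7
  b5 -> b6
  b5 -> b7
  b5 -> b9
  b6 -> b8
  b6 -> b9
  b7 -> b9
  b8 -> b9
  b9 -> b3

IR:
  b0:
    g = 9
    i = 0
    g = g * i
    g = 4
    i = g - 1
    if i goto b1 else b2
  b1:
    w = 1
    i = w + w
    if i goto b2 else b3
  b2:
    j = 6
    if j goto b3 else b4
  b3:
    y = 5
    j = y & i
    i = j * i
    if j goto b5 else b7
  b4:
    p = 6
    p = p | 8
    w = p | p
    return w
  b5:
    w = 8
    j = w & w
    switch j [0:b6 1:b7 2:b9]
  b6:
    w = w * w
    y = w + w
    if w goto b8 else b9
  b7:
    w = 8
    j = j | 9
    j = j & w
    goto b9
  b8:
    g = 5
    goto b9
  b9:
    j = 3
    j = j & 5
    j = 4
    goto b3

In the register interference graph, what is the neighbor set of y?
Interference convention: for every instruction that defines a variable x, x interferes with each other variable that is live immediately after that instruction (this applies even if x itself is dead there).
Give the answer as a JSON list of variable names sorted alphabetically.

Per-block:
  b0: {g,i} / ∅
  b1: {i,w} / ∅
  b2: {j} / ∅
  b3: {i,j,y} / {i}
  b4: {p,w} / ∅
  b5: {j,w} / ∅
  b6: {w,y} / {w}
  b7: {j,w} / {j}
  b8: {g} / ∅
  b9: {j} / ∅

Live sets:
  b0: in=∅ out={i}
  b1: in=∅ out={i}
  b2: in={i} out={i}
  b3: in={i} out={i,j}
  b4: in=∅ out=∅
  b5: in={i} out={i,j,w}
  b6: in={i,w} out={i}
  b7: in={i,j} out={i}
  b8: in={i} out={i}
  b9: in={i} out={i}

Conflict graph:
  g↔{i}
  i↔{g,j,w,y}
  j↔{i,w}
  p↔∅
  w↔{i,j,y}
  y↔{i,w}

N(y) = ["i", "w"]

Answer: ["i", "w"]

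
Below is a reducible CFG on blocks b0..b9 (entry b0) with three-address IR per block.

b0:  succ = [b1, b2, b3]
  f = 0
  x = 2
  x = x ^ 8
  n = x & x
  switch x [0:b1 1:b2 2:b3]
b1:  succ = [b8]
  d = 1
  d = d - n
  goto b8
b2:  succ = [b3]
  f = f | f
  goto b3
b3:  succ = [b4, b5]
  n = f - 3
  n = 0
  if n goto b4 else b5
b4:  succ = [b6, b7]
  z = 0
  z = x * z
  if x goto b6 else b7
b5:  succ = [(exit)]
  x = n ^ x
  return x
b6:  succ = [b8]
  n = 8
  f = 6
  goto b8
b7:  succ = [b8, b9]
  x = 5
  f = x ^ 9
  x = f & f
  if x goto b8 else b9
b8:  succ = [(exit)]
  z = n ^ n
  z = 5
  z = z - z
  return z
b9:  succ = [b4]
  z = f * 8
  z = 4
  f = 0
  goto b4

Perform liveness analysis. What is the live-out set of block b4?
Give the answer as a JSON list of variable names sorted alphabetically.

Block summaries:
  b0 def {f,n,x} use ∅
  b1 def {d} use {n}
  b2 def {f} use {f}
  b3 def {n} use {f}
  b4 def {z} use {x}
  b5 def {x} use {n,x}
  b6 def {f,n} use ∅
  b7 def {f,x} use ∅
  b8 def {z} use {n}
  b9 def {f,z} use {f}

Backward fixpoint:
  b0: in=∅ out={f,n,x}
  b1: in={n} out={n}
  b2: in={f,x} out={f,x}
  b3: in={f,x} out={n,x}
  b4: in={n,x} out={n}
  b5: in={n,x} out=∅
  b6: in=∅ out={n}
  b7: in={n} out={f,n,x}
  b8: in={n} out=∅
  b9: in={f,n,x} out={n,x}

live-out(b4) = ["n"]

Answer: ["n"]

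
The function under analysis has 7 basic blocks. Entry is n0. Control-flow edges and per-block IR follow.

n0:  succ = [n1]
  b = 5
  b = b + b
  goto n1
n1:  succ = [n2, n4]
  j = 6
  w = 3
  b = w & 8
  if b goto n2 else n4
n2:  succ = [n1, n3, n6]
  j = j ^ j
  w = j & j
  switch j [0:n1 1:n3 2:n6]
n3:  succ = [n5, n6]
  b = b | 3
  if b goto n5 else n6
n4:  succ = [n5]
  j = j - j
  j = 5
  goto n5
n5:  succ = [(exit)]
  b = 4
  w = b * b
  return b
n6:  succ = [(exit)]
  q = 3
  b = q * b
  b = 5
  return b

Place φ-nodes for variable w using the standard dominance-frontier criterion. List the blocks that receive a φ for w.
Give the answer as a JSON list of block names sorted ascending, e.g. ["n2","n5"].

idom tree: n1←n0 n2←n1 n3←n2 n4←n1 n5←n1 n6←n2
Join-block Dom:
  n1: preds {n0,n2}: {n0} ∩ {n0,n1,n2} = {n0}; idom=n0
  n5: preds {n3,n4}: {n0,n1,n2,n3} ∩ {n0,n1,n4} = {n0,n1}; idom=n1
  n6: preds {n2,n3}: {n0,n1,n2} ∩ {n0,n1,n2,n3} = {n0,n1,n2}; idom=n2

Frontier:
  n1←n0: walk · to n0
  n1←n2: walk n2→n1 to n0
  n5←n3: walk n3→n2 to n1
  n5←n4: walk n4 to n1
  n6←n2: walk · to n2
  n6←n3: walk n3 to n2
  n0: DF=∅
  n1: DF={n1}
  n2: DF={n1,n5}
  n3: DF={n5,n6}
  n4: DF={n5}
  n5: DF=∅
  n6: DF=∅

φ for w: defs {n1,n2,n5}
  DF⁺ = {n1,n5}

Answer: ["n1", "n5"]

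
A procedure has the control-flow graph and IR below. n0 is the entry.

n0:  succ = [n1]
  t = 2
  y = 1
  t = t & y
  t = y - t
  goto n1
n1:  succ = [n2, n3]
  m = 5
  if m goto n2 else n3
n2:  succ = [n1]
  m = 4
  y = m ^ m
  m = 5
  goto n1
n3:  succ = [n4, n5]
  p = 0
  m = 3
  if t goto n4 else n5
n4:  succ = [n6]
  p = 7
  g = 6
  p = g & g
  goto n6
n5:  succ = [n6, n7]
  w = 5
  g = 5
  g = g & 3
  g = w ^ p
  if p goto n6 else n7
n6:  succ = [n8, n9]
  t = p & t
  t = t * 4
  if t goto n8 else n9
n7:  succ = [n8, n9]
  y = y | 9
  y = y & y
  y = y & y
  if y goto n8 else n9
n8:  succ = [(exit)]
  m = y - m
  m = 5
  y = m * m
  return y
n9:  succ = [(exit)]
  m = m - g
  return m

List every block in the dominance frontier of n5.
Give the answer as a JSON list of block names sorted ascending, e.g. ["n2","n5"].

idom tree: n1←n0 n2←n1 n3←n1 n4←n3 n5←n3 n6←n3 n7←n5 n8←n3 n9←n3
Join-block Dom:
  n1: preds {n0,n2}: {n0} ∩ {n0,n1,n2} = {n0}; idom=n0
  n6: preds {n4,n5}: {n0,n1,n3,n4} ∩ {n0,n1,n3,n5} = {n0,n1,n3}; idom=n3
  n8: preds {n6,n7}: {n0,n1,n3,n6} ∩ {n0,n1,n3,n5,n7} = {n0,n1,n3}; idom=n3
  n9: preds {n6,n7}: {n0,n1,n3,n6} ∩ {n0,n1,n3,n5,n7} = {n0,n1,n3}; idom=n3

Frontier:
  join n1 pred n0: · stop@n0
  join n1 pred n2: n2→n1 stop@n0
  join n6 pred n4: n4 stop@n3
  join n6 pred n5: n5 stop@n3
  join n8 pred n6: n6 stop@n3
  join n8 pred n7: n7→n5 stop@n3
  join n9 pred n6: n6 stop@n3
  join n9 pred n7: n7→n5 stop@n3
  n0 → ∅
  n1 → {n1}
  n2 → {n1}
  n3 → ∅
  n4 → {n6}
  n5 → {n6,n8,n9}
  n6 → {n8,n9}
  n7 → {n8,n9}
  n8 → ∅
  n9 → ∅

DF(n5) = ["n6", "n8", "n9"]

Answer: ["n6", "n8", "n9"]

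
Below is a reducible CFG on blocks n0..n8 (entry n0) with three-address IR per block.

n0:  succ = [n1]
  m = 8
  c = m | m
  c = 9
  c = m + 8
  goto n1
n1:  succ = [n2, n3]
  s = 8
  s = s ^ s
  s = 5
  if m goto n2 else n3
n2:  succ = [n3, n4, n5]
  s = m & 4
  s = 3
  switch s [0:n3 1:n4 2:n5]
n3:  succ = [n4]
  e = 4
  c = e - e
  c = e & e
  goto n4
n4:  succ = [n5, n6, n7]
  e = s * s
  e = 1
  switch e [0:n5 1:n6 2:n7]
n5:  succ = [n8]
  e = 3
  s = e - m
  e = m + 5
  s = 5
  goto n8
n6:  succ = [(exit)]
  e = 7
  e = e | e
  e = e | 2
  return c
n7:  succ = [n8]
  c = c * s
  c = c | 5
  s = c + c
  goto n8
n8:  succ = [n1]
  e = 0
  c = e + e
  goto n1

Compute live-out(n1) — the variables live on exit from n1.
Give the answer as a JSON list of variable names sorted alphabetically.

Answer: ["c", "m", "s"]

Derivation:
Per-block:
  n0: {c,m} / ∅
  n1: {s} / {m}
  n2: {s} / {m}
  n3: {c,e} / ∅
  n4: {e} / {s}
  n5: {e,s} / {m}
  n6: {e} / {c}
  n7: {c,s} / {c,s}
  n8: {c,e} / ∅

Liveness:
  n0: in=∅ out={c,m}
  n1: in={c,m} out={c,m,s}
  n2: in={c,m} out={c,m,s}
  n3: in={m,s} out={c,m,s}
  n4: in={c,m,s} out={c,m,s}
  n5: in={m} out={m}
  n6: in={c} out=∅
  n7: in={c,m,s} out={m}
  n8: in={m} out={c,m}

live-out(n1) = ["c", "m", "s"]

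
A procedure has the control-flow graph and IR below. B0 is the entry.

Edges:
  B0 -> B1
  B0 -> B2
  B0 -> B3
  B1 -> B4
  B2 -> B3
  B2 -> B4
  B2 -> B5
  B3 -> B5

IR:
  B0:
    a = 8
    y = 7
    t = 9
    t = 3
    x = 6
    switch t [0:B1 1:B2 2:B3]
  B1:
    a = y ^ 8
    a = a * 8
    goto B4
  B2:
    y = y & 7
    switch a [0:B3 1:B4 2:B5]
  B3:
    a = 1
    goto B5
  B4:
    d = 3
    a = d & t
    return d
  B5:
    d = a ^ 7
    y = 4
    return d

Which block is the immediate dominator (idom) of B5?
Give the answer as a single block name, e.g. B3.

idom tree: B1←B0 B2←B0 B3←B0 B4←B0 B5←B0
Join-block Dom:
  B3: preds {B0,B2}: {B0} ∩ {B0,B2} = {B0}; idom=B0
  B4: preds {B1,B2}: {B0,B1} ∩ {B0,B2} = {B0}; idom=B0
  B5: preds {B2,B3}: {B0,B2} ∩ {B0,B3} = {B0}; idom=B0

idom(B5) = B0

Answer: B0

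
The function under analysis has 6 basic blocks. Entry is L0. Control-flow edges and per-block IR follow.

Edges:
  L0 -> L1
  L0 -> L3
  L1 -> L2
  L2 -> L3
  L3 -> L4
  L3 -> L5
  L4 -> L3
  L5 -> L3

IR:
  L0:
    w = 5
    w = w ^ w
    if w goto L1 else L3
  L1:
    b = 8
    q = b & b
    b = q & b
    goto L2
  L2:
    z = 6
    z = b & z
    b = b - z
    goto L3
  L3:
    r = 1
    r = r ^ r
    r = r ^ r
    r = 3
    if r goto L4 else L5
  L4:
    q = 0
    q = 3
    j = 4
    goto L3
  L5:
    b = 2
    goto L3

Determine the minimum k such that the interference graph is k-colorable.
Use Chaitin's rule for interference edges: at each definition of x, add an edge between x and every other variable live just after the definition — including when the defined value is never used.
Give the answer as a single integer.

Answer: 2

Derivation:
def/use:
  L0: def={w} ue=∅
  L1: def={b,q} ue=∅
  L2: def={b,z} ue={b}
  L3: def={r} ue=∅
  L4: def={j,q} ue=∅
  L5: def={b} ue=∅

Backward fixpoint:
  L0 li=∅ lo=∅
  L1 li=∅ lo={b}
  L2 li={b} lo=∅
  L3 li=∅ lo=∅
  L4 li=∅ lo=∅
  L5 li=∅ lo=∅

Interference:
  b: {q,z}
  j: ∅
  q: {b}
  r: ∅
  w: ∅
  z: {b}

Colouring:
  {b,q} pairwise interfere (2-clique) ⇒ χ ≥ 2
  2-colouring: c0={b,j,r,w}  c1={q,z}
  χ = 2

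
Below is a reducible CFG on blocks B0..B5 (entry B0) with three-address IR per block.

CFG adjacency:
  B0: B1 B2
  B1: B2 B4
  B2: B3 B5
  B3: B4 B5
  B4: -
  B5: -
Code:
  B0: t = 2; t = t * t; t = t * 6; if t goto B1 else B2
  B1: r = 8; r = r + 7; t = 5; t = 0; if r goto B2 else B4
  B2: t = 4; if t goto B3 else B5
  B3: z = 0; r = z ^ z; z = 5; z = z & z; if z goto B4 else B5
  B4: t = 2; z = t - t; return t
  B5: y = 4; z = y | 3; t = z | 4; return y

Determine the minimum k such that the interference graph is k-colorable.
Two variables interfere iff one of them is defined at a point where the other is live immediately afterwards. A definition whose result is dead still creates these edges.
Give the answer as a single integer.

Answer: 3

Working:
def/use:
  B0: {t} / ∅
  B1: {r,t} / ∅
  B2: {t} / ∅
  B3: {r,z} / ∅
  B4: {t,z} / ∅
  B5: {t,y,z} / ∅

Backward fixpoint:
  B0: in=∅ out=∅
  B1: in=∅ out=∅
  B2: in=∅ out=∅
  B3: in=∅ out=∅
  B4: in=∅ out=∅
  B5: in=∅ out=∅

Interference:
  r: {t}
  t: {r,y,z}
  y: {t,z}
  z: {t,y}

Registers:
  clique {t,y,z} ⇒ need ≥ 3
  assign r→R1 t→R0 y→R1 z→R2 — no edge inside a register ⇒ χ ≤ 3
  χ = 3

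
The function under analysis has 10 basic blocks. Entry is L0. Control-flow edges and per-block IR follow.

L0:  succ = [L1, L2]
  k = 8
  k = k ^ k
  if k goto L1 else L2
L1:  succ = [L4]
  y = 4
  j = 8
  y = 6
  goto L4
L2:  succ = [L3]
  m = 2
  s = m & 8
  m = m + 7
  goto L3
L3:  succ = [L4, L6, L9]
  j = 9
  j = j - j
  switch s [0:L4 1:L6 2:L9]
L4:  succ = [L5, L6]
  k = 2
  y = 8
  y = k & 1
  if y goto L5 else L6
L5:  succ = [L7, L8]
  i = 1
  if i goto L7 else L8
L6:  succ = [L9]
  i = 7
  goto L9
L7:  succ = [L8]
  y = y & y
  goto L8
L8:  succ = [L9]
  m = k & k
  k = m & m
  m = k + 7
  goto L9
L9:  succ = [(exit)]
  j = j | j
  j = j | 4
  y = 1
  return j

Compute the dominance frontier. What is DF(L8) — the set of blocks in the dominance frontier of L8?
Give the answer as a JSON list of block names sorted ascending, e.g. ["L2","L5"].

idom tree: L1←L0 L2←L0 L3←L2 L4←L0 L5←L4 L6←L0 L7←L5 L8←L5 L9←L0
Join-block Dom:
  L4: preds {L1,L3}: {L0,L1} ∩ {L0,L2,L3} = {L0}; idom=L0
  L6: preds {L3,L4}: {L0,L2,L3} ∩ {L0,L4} = {L0}; idom=L0
  L8: preds {L5,L7}: {L0,L4,L5} ∩ {L0,L4,L5,L7} = {L0,L4,L5}; idom=L5
  L9: preds {L3,L6,L8}: {L0,L2,L3} ∩ {L0,L6} ∩ {L0,L4,L5,L8} = {L0}; idom=L0

DF derivation:
  L4←L1: walk L1 to L0
  L4←L3: walk L3→L2 to L0
  L6←L3: walk L3→L2 to L0
  L6←L4: walk L4 to L0
  L8←L5: walk · to L5
  L8←L7: walk L7 to L5
  L9←L3: walk L3→L2 to L0
  L9←L6: walk L6 to L0
  L9←L8: walk L8→L5→L4 to L0
  L0: DF=∅
  L1: DF={L4}
  L2: DF={L4,L6,L9}
  L3: DF={L4,L6,L9}
  L4: DF={L6,L9}
  L5: DF={L9}
  L6: DF={L9}
  L7: DF={L8}
  L8: DF={L9}
  L9: DF=∅

DF(L8) = ["L9"]

Answer: ["L9"]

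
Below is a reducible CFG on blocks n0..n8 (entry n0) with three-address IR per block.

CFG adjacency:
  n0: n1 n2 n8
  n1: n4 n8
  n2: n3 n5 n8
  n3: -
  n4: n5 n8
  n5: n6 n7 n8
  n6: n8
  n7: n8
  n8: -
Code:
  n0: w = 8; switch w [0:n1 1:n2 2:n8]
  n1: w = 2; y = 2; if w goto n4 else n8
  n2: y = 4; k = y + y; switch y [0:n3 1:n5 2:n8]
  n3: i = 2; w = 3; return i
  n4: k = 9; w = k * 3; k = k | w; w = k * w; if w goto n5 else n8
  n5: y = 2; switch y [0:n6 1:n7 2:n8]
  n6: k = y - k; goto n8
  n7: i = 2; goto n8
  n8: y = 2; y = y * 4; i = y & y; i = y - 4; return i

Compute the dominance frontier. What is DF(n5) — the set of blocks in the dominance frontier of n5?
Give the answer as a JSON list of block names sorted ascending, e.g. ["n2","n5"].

idom tree: n1←n0 n2←n0 n3←n2 n4←n1 n5←n0 n6←n5 n7←n5 n8←n0
Dom at joins:
  n5: preds {n2,n4}: {n0,n2} ∩ {n0,n1,n4} = {n0}; idom=n0
  n8: preds {n0,n1,n2,n4,n5,n6,n7}: {n0} ∩ {n0,n1} ∩ {n0,n2} ∩ {n0,n1,n4} ∩ {n0,n5} ∩ {n0,n5,n6} ∩ {n0,n5,n7} = {n0}; idom=n0

DF derivation:
  n5←n2: walk n2 to n0
  n5←n4: walk n4→n1 to n0
  n8←n0: walk · to n0
  n8←n1: walk n1 to n0
  n8←n2: walk n2 to n0
  n8←n4: walk n4→n1 to n0
  n8←n5: walk n5 to n0
  n8←n6: walk n6→n5 to n0
  n8←n7: walk n7→n5 to n0
  DF(n0)=∅
  DF(n1)={n5,n8}
  DF(n2)={n5,n8}
  DF(n3)=∅
  DF(n4)={n5,n8}
  DF(n5)={n8}
  DF(n6)={n8}
  DF(n7)={n8}
  DF(n8)=∅

DF(n5) = ["n8"]

Answer: ["n8"]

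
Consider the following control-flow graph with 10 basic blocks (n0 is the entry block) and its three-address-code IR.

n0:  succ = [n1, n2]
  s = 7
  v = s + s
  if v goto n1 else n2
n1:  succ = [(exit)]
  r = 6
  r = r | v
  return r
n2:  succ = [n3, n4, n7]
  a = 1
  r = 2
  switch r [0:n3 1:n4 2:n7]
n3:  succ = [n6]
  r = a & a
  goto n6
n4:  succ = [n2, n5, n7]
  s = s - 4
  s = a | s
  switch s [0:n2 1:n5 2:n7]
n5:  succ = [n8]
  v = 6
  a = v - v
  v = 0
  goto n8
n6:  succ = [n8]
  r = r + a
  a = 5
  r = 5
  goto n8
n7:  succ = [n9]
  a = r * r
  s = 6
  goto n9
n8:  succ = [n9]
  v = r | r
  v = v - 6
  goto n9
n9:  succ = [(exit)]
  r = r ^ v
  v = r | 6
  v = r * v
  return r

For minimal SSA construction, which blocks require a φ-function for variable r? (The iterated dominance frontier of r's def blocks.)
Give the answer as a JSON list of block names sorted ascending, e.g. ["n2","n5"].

Answer: ["n2", "n8", "n9"]

Analysis:
idom tree: n1←n0 n2←n0 n3←n2 n4←n2 n5←n4 n6←n3 n7←n2 n8←n2 n9←n2
Join-block Dom:
  n2: preds {n0,n4}: {n0} ∩ {n0,n2,n4} = {n0}; idom=n0
  n7: preds {n2,n4}: {n0,n2} ∩ {n0,n2,n4} = {n0,n2}; idom=n2
  n8: preds {n5,n6}: {n0,n2,n4,n5} ∩ {n0,n2,n3,n6} = {n0,n2}; idom=n2
  n9: preds {n7,n8}: {n0,n2,n7} ∩ {n0,n2,n8} = {n0,n2}; idom=n2

Frontier:
  n2←n0: walk · to n0
  n2←n4: walk n4→n2 to n0
  n7←n2: walk · to n2
  n7←n4: walk n4 to n2
  n8←n5: walk n5→n4 to n2
  n8←n6: walk n6→n3 to n2
  n9←n7: walk n7 to n2
  n9←n8: walk n8 to n2
  DF(n0)=∅
  DF(n1)=∅
  DF(n2)={n2}
  DF(n3)={n8}
  DF(n4)={n2,n7,n8}
  DF(n5)={n8}
  DF(n6)={n8}
  DF(n7)={n9}
  DF(n8)={n9}
  DF(n9)=∅

φ for r: defs {n1,n2,n3,n6,n9}
  DF⁺ = {n2,n8,n9}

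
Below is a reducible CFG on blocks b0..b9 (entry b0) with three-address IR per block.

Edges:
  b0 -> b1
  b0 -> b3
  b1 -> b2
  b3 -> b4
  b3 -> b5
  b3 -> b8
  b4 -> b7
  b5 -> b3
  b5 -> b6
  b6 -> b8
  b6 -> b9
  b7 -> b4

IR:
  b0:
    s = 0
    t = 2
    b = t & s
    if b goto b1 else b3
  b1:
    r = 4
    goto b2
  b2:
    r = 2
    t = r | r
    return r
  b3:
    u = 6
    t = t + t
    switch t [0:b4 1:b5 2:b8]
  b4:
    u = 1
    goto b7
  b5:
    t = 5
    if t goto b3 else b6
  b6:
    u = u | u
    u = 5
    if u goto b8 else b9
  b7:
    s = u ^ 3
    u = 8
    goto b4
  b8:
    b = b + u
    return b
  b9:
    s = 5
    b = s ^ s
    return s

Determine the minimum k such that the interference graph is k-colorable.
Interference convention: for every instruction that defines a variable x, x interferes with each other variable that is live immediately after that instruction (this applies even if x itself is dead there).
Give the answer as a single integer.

Answer: 3

Derivation:
def/use:
  b0: def={b,s,t} ue=∅
  b1: def={r} ue=∅
  b2: def={r,t} ue=∅
  b3: def={t,u} ue={t}
  b4: def={u} ue=∅
  b5: def={t} ue=∅
  b6: def={u} ue={u}
  b7: def={s,u} ue={u}
  b8: def={b} ue={b,u}
  b9: def={b,s} ue=∅

Liveness:
  live b0: ∅→{b,t}
  live b1: ∅→∅
  live b2: ∅→∅
  live b3: {b,t}→{b,u}
  live b4: ∅→{u}
  live b5: {b,u}→{b,t,u}
  live b6: {b,u}→{b,u}
  live b7: {u}→∅
  live b8: {b,u}→∅
  live b9: ∅→∅

Conflict graph:
  b — {s,t,u}
  r — {t}
  s — {b,t}
  t — {b,r,s,u}
  u — {b,t}

Colouring:
  {b,s,t} pairwise interfere (3-clique) ⇒ χ ≥ 3
  3-colouring: c0={t}  c1={b,r}  c2={s,u}
  χ = 3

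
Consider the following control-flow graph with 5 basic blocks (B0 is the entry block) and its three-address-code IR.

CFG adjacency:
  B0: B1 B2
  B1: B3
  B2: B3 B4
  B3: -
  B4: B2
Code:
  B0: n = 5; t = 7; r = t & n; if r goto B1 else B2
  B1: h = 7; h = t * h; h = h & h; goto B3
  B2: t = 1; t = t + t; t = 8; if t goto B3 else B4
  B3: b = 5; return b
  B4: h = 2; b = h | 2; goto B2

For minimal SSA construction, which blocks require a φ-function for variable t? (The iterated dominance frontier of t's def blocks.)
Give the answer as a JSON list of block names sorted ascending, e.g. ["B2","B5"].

idom tree: B1←B0 B2←B0 B3←B0 B4←B2
Join-block Dom:
  B2: preds {B0,B4}: {B0} ∩ {B0,B2,B4} = {B0}; idom=B0
  B3: preds {B1,B2}: {B0,B1} ∩ {B0,B2} = {B0}; idom=B0

Frontier:
  B2←B0: walk · to B0
  B2←B4: walk B4→B2 to B0
  B3←B1: walk B1 to B0
  B3←B2: walk B2 to B0
  DF(B0)=∅
  DF(B1)={B3}
  DF(B2)={B2,B3}
  DF(B3)=∅
  DF(B4)={B2}

φ for t: defs {B0,B2}
  DF⁺ = {B2,B3}

Answer: ["B2", "B3"]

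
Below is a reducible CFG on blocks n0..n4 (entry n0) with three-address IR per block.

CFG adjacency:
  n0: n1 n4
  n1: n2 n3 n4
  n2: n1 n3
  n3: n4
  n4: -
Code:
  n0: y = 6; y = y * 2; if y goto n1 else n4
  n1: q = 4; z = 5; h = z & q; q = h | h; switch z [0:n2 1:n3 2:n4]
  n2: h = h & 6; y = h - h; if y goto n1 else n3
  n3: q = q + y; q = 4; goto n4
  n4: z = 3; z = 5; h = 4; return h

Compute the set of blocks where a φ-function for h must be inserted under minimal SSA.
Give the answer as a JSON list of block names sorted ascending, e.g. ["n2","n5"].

Answer: ["n1", "n3", "n4"]

Analysis:
idom tree: n1←n0 n2←n1 n3←n1 n4←n0
Dom∩ at merges:
  n1: preds {n0,n2}: {n0} ∩ {n0,n1,n2} = {n0}; idom=n0
  n3: preds {n1,n2}: {n0,n1} ∩ {n0,n1,n2} = {n0,n1}; idom=n1
  n4: preds {n0,n1,n3}: {n0} ∩ {n0,n1} ∩ {n0,n1,n3} = {n0}; idom=n0

DF derivation:
  n1←n0: walk · to n0
  n1←n2: walk n2→n1 to n0
  n3←n1: walk · to n1
  n3←n2: walk n2 to n1
  n4←n0: walk · to n0
  n4←n1: walk n1 to n0
  n4←n3: walk n3→n1 to n0
  DF(n0)=∅
  DF(n1)={n1,n4}
  DF(n2)={n1,n3}
  DF(n3)={n4}
  DF(n4)=∅

φ for h: defs {n1,n2,n4}
  DF⁺ = {n1,n3,n4}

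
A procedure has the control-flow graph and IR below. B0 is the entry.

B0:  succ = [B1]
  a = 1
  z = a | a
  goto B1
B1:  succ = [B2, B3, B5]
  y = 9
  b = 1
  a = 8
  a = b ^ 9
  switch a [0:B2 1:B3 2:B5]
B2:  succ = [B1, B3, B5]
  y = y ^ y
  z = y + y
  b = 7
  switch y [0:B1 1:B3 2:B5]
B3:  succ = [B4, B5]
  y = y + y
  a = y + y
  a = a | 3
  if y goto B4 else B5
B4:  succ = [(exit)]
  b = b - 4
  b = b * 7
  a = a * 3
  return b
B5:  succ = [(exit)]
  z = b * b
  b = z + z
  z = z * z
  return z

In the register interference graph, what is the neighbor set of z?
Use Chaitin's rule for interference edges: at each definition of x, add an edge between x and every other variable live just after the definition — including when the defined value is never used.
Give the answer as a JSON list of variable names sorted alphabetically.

Per-block:
  B0: def={a,z} ue=∅
  B1: def={a,b,y} ue=∅
  B2: def={b,y,z} ue={y}
  B3: def={a,y} ue={y}
  B4: def={a,b} ue={a,b}
  B5: def={b,z} ue={b}

Liveness:
  live B0: ∅→∅
  live B1: ∅→{b,y}
  live B2: {y}→{b,y}
  live B3: {b,y}→{a,b}
  live B4: {a,b}→∅
  live B5: {b}→∅

Interference:
  a↔{b,y}
  b↔{a,y,z}
  y↔{a,b,z}
  z↔{b,y}

N(z) = ["b", "y"]

Answer: ["b", "y"]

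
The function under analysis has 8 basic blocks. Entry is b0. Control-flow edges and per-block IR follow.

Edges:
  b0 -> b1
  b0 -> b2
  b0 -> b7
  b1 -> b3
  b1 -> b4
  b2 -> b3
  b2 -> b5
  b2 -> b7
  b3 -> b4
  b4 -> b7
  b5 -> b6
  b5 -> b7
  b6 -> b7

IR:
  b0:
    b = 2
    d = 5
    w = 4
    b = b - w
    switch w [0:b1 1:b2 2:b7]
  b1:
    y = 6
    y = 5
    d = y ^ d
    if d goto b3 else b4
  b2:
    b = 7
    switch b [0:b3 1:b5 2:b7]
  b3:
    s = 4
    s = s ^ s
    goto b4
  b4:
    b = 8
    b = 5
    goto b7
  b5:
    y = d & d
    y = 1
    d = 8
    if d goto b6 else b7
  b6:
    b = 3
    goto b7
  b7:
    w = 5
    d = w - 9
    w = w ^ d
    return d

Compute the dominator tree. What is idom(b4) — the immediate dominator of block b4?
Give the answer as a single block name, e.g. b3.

Answer: b0

Working:
idom tree: b1←b0 b2←b0 b3←b0 b4←b0 b5←b2 b6←b5 b7←b0
Dom∩ at merges:
  b3: preds {b1,b2}: {b0,b1} ∩ {b0,b2} = {b0}; idom=b0
  b4: preds {b1,b3}: {b0,b1} ∩ {b0,b3} = {b0}; idom=b0
  b7: preds {b0,b2,b4,b5,b6}: {b0} ∩ {b0,b2} ∩ {b0,b4} ∩ {b0,b2,b5} ∩ {b0,b2,b5,b6} = {b0}; idom=b0

idom(b4) = b0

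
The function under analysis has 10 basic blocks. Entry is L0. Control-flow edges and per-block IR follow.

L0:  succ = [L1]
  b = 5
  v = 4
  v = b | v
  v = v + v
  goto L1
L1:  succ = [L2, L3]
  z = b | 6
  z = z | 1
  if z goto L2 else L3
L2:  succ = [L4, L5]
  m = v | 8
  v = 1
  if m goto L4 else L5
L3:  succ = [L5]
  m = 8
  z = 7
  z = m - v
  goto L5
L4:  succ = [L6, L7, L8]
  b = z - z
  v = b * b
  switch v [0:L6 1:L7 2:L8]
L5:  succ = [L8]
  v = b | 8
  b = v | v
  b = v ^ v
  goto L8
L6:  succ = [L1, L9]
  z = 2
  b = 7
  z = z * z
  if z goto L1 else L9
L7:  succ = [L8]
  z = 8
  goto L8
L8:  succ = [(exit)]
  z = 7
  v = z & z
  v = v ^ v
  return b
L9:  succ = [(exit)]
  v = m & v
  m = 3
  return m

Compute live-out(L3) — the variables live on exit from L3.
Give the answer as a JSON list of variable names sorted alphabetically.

Block summaries:
  L0 def {b,v} use ∅
  L1 def {z} use {b}
  L2 def {m,v} use {v}
  L3 def {m,z} use {v}
  L4 def {b,v} use {z}
  L5 def {b,v} use {b}
  L6 def {b,z} use ∅
  L7 def {z} use ∅
  L8 def {v,z} use {b}
  L9 def {m,v} use {m,v}

Liveness:
  live L0: ∅→{b,v}
  live L1: {b,v}→{b,v,z}
  live L2: {b,v,z}→{b,m,z}
  live L3: {b,v}→{b}
  live L4: {m,z}→{b,m,v}
  live L5: {b}→{b}
  live L6: {m,v}→{b,m,v}
  live L7: {b}→{b}
  live L8: {b}→∅
  live L9: {m,v}→∅

live-out(L3) = ["b"]

Answer: ["b"]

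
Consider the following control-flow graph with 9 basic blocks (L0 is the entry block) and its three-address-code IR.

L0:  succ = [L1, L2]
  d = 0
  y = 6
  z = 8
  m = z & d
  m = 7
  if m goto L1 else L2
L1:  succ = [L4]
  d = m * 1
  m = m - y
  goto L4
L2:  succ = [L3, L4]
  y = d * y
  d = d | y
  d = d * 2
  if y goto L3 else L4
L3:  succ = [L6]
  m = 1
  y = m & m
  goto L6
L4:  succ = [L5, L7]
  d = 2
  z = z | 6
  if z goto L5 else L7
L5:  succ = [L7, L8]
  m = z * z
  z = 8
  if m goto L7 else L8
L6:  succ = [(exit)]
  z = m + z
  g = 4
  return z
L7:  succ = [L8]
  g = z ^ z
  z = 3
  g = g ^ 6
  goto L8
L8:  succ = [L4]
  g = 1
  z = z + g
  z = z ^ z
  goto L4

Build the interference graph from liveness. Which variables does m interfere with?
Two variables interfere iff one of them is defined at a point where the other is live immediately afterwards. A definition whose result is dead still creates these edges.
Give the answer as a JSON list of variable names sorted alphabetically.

Answer: ["d", "y", "z"]

Analysis:
def/use:
  L0 def {d,m,y,z} use ∅
  L1 def {d,m} use {m,y}
  L2 def {d,y} use {d,y}
  L3 def {m,y} use ∅
  L4 def {d,z} use {z}
  L5 def {m,z} use {z}
  L6 def {g,z} use {m,z}
  L7 def {g,z} use {z}
  L8 def {g,z} use {z}

Live sets:
  live L0: ∅→{d,m,y,z}
  live L1: {m,y,z}→{z}
  live L2: {d,y,z}→{z}
  live L3: {z}→{m,z}
  live L4: {z}→{z}
  live L5: {z}→{z}
  live L6: {m,z}→∅
  live L7: {z}→{z}
  live L8: {z}→{z}

Interfere edges:
  d — {m,y,z}
  g — {z}
  m — {d,y,z}
  y — {d,m,z}
  z — {d,g,m,y}

N(m) = ["d", "y", "z"]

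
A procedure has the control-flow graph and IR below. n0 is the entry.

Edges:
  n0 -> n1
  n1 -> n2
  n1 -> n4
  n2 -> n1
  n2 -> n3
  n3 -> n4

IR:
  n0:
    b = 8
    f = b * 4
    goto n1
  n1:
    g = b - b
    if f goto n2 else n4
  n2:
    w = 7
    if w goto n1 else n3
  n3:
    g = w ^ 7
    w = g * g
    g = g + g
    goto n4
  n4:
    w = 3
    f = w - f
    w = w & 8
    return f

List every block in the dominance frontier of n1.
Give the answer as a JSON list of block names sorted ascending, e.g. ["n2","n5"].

idom tree: n1←n0 n2←n1 n3←n2 n4←n1
Dom∩ at merges:
  n1: preds {n0,n2}: {n0} ∩ {n0,n1,n2} = {n0}; idom=n0
  n4: preds {n1,n3}: {n0,n1} ∩ {n0,n1,n2,n3} = {n0,n1}; idom=n1

DF walk-up:
  n1←n0: walk · to n0
  n1←n2: walk n2→n1 to n0
  n4←n1: walk · to n1
  n4←n3: walk n3→n2 to n1
  DF(n0)=∅
  DF(n1)={n1}
  DF(n2)={n1,n4}
  DF(n3)={n4}
  DF(n4)=∅

DF(n1) = ["n1"]

Answer: ["n1"]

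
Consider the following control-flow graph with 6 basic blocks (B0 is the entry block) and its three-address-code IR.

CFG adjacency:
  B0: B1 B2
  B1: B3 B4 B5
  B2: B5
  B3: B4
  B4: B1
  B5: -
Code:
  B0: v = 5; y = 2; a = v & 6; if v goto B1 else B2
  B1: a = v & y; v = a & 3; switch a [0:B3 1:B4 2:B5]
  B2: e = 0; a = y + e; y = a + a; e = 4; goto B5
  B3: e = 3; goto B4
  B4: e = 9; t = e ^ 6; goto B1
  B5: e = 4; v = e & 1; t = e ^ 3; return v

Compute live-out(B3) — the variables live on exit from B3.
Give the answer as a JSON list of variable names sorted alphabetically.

Per-block:
  B0: {a,v,y} / ∅
  B1: {a,v} / {v,y}
  B2: {a,e,y} / {y}
  B3: {e} / ∅
  B4: {e,t} / ∅
  B5: {e,t,v} / ∅

Liveness:
  B0 li=∅ lo={v,y}
  B1 li={v,y} lo={v,y}
  B2 li={y} lo=∅
  B3 li={v,y} lo={v,y}
  B4 li={v,y} lo={v,y}
  B5 li=∅ lo=∅

live-out(B3) = ["v", "y"]

Answer: ["v", "y"]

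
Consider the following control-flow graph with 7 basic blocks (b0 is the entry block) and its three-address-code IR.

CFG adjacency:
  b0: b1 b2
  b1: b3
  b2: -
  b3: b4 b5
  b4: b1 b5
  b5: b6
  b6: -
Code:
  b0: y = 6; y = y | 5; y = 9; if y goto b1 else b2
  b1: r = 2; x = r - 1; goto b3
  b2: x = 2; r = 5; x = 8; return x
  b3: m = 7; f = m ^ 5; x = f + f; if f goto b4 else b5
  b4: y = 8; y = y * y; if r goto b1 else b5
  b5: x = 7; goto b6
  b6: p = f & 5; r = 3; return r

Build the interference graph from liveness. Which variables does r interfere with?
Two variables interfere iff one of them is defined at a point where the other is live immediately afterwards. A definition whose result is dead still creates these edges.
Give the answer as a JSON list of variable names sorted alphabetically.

Answer: ["f", "m", "x", "y"]

Working:
Block summaries:
  b0: {y} / ∅
  b1: {r,x} / ∅
  b2: {r,x} / ∅
  b3: {f,m,x} / ∅
  b4: {y} / {r}
  b5: {x} / ∅
  b6: {p,r} / {f}

Backward fixpoint:
  b0 li=∅ lo=∅
  b1 li=∅ lo={r}
  b2 li=∅ lo=∅
  b3 li={r} lo={f,r}
  b4 li={f,r} lo={f}
  b5 li={f} lo={f}
  b6 li={f} lo=∅

Conflict graph:
  f: {r,x,y}
  m: {r}
  p: ∅
  r: {f,m,x,y}
  x: {f,r}
  y: {f,r}

N(r) = ["f", "m", "x", "y"]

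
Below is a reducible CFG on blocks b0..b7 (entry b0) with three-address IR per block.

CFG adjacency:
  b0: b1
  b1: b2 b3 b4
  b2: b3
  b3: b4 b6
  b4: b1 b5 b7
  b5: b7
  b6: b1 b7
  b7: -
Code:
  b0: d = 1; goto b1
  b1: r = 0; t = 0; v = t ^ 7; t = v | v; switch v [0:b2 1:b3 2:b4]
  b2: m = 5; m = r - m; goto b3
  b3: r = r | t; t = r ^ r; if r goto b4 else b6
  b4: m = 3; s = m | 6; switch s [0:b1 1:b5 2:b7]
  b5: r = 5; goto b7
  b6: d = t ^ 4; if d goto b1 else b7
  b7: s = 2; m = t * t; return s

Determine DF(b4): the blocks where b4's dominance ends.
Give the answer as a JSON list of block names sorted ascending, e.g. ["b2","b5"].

idom tree: b1←b0 b2←b1 b3←b1 b4←b1 b5←b4 b6←b3 b7←b1
Join-block Dom:
  b1: preds {b0,b4,b6}: {b0} ∩ {b0,b1,b4} ∩ {b0,b1,b3,b6} = {b0}; idom=b0
  b3: preds {b1,b2}: {b0,b1} ∩ {b0,b1,b2} = {b0,b1}; idom=b1
  b4: preds {b1,b3}: {b0,b1} ∩ {b0,b1,b3} = {b0,b1}; idom=b1
  b7: preds {b4,b5,b6}: {b0,b1,b4} ∩ {b0,b1,b4,b5} ∩ {b0,b1,b3,b6} = {b0,b1}; idom=b1

DF derivation:
  join b1 pred b0: · stop@b0
  join b1 pred b4: b4→b1 stop@b0
  join b1 pred b6: b6→b3→b1 stop@b0
  join b3 pred b1: · stop@b1
  join b3 pred b2: b2 stop@b1
  join b4 pred b1: · stop@b1
  join b4 pred b3: b3 stop@b1
  join b7 pred b4: b4 stop@b1
  join b7 pred b5: b5→b4 stop@b1
  join b7 pred b6: b6→b3 stop@b1
  DF(b0)=∅
  DF(b1)={b1}
  DF(b2)={b3}
  DF(b3)={b1,b4,b7}
  DF(b4)={b1,b7}
  DF(b5)={b7}
  DF(b6)={b1,b7}
  DF(b7)=∅

DF(b4) = ["b1", "b7"]

Answer: ["b1", "b7"]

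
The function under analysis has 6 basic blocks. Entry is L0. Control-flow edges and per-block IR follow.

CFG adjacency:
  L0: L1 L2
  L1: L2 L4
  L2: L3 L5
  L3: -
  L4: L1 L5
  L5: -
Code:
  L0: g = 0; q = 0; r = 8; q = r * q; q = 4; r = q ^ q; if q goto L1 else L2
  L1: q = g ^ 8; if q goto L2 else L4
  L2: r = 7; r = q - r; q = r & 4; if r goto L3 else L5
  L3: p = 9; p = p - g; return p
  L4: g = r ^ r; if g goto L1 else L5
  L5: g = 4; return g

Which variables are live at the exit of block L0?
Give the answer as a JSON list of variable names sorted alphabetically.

Answer: ["g", "q", "r"]

Working:
Block summaries:
  L0: {g,q,r} / ∅
  L1: {q} / {g}
  L2: {q,r} / {q}
  L3: {p} / {g}
  L4: {g} / {r}
  L5: {g} / ∅

Liveness:
  L0: in=∅ out={g,q,r}
  L1: in={g,r} out={g,q,r}
  L2: in={g,q} out={g}
  L3: in={g} out=∅
  L4: in={r} out={g,r}
  L5: in=∅ out=∅

live-out(L0) = ["g", "q", "r"]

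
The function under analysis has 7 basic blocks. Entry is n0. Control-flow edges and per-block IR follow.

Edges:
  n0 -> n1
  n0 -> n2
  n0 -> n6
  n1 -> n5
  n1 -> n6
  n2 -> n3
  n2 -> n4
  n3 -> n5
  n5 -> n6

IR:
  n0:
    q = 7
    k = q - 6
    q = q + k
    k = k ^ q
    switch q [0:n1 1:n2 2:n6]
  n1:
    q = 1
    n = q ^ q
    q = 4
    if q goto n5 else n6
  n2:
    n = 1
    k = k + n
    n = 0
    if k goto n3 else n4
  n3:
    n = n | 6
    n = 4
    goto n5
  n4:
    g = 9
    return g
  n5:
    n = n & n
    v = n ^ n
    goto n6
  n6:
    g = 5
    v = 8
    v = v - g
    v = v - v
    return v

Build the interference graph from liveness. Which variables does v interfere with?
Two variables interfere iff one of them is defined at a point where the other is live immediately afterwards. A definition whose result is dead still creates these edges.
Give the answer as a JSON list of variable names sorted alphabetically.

Answer: ["g"]

Derivation:
def/use:
  n0: {k,q} / ∅
  n1: {n,q} / ∅
  n2: {k,n} / {k}
  n3: {n} / {n}
  n4: {g} / ∅
  n5: {n,v} / {n}
  n6: {g,v} / ∅

Live sets:
  n0: in=∅ out={k}
  n1: in=∅ out={n}
  n2: in={k} out={n}
  n3: in={n} out={n}
  n4: in=∅ out=∅
  n5: in={n} out=∅
  n6: in=∅ out=∅

Conflict graph:
  g↔{v}
  k↔{n,q}
  n↔{k,q}
  q↔{k,n}
  v↔{g}

N(v) = ["g"]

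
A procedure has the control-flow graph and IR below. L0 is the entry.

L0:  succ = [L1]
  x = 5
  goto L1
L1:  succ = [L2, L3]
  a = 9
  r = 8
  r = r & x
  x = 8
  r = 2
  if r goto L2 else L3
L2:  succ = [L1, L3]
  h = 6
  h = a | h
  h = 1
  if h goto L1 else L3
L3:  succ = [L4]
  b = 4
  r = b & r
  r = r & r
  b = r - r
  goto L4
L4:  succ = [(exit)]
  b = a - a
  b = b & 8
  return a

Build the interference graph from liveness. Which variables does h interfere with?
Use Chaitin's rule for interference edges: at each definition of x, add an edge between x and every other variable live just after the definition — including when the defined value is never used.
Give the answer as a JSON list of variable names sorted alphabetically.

Block summaries:
  L0: def={x} ue=∅
  L1: def={a,r,x} ue={x}
  L2: def={h} ue={a}
  L3: def={b,r} ue={r}
  L4: def={b} ue={a}

Live sets:
  L0: in=∅ out={x}
  L1: in={x} out={a,r,x}
  L2: in={a,r,x} out={a,r,x}
  L3: in={a,r} out={a}
  L4: in={a} out=∅

Interference:
  a↔{b,h,r,x}
  b↔{a,r}
  h↔{a,r,x}
  r↔{a,b,h,x}
  x↔{a,h,r}

N(h) = ["a", "r", "x"]

Answer: ["a", "r", "x"]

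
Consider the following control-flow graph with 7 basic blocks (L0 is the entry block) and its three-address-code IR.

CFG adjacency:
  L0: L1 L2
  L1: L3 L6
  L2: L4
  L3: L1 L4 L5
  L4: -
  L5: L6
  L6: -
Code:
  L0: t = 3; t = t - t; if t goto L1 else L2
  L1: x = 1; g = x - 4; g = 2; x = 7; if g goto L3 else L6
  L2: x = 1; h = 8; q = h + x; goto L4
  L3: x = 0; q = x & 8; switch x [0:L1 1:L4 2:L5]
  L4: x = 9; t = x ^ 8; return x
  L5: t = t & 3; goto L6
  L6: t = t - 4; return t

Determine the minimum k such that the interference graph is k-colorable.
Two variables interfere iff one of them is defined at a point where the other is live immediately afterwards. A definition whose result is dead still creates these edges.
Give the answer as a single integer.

Answer: 3

Working:
Block summaries:
  L0: {t} / ∅
  L1: {g,x} / ∅
  L2: {h,q,x} / ∅
  L3: {q,x} / ∅
  L4: {t,x} / ∅
  L5: {t} / {t}
  L6: {t} / {t}

Live sets:
  L0 li=∅ lo={t}
  L1 li={t} lo={t}
  L2 li=∅ lo=∅
  L3 li={t} lo={t}
  L4 li=∅ lo=∅
  L5 li={t} lo={t}
  L6 li={t} lo=∅

Conflict graph:
  g↔{t,x}
  h↔{x}
  q↔{t,x}
  t↔{g,q,x}
  x↔{g,h,q,t}

Chromatic number:
  lower bound: {g,t,x} mutually conflict ⇒ χ ≥ 3
  3-colouring: r0={x}  r1={h,t}  r2={g,q}
  χ = 3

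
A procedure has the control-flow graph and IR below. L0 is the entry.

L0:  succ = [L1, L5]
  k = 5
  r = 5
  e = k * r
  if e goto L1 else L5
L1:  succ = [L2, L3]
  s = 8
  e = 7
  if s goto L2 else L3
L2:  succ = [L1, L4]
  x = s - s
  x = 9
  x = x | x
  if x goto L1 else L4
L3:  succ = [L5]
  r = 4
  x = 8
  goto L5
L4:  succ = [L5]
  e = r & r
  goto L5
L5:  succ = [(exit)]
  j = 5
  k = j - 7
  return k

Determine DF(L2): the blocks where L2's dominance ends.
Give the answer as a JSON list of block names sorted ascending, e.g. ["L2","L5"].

idom tree: L1←L0 L2←L1 L3←L1 L4←L2 L5←L0
Dom at joins:
  L1: preds {L0,L2}: {L0} ∩ {L0,L1,L2} = {L0}; idom=L0
  L5: preds {L0,L3,L4}: {L0} ∩ {L0,L1,L3} ∩ {L0,L1,L2,L4} = {L0}; idom=L0

Frontier:
  L1←L0: walk · to L0
  L1←L2: walk L2→L1 to L0
  L5←L0: walk · to L0
  L5←L3: walk L3→L1 to L0
  L5←L4: walk L4→L2→L1 to L0
  L0: DF=∅
  L1: DF={L1,L5}
  L2: DF={L1,L5}
  L3: DF={L5}
  L4: DF={L5}
  L5: DF=∅

DF(L2) = ["L1", "L5"]

Answer: ["L1", "L5"]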